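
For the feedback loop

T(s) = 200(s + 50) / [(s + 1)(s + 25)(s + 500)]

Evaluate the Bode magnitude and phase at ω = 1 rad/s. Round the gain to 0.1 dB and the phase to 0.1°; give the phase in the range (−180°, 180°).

At s = jω = j1:
zero (s+50): 50 + j1 → |·| = √(50²+1²) = √2501 ≈ 50.01, ∠ = arctan(1/50) ≈ 1.15°
pole (s+1): 1 + j1 → |·| = √(1²+1²) = √2 ≈ 1.4142, ∠ = arctan(1/1) ≈ 45.00°
pole (s+25): 25 + j1 → |·| = √(25²+1²) = √626 ≈ 25.02, ∠ = arctan(1/25) ≈ 2.29°
pole (s+500): 500 + j1 → |·| = √(500²+1²) = √250001 ≈ 500, ∠ = arctan(1/500) ≈ 0.11°
|T| = 200 · 50.01 / 17692 ≈ 0.56534
Gain = 20 log₁₀(0.56534) ≈ -4.95 dB
∠T = 1.15° − 47.40° = -46.25°

-5.0 dB, -46.3°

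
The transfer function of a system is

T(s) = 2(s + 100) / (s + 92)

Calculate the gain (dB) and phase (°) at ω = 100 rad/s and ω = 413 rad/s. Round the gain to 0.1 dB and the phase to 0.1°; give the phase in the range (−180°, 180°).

At s = jω = j100:
zero (s+100): 100 + j100 → |·| = √(100²+100²) = √20000 ≈ 141.42, ∠ = arctan(100/100) ≈ 45.00°
pole (s+92): 92 + j100 → |·| = √(92²+100²) = √18464 ≈ 135.88, ∠ = arctan(100/92) ≈ 47.39°
|T| = 2 · 141.42 / 135.88 ≈ 2.0815
Gain = 20 log₁₀(2.0815) ≈ 6.37 dB
∠T = 45.00° − 47.39° = -2.39°

At s = jω = j413:
zero (s+100): 100 + j413 → |·| = √(100²+413²) = √180569 ≈ 424.93, ∠ = arctan(413/100) ≈ 76.39°
pole (s+92): 92 + j413 → |·| = √(92²+413²) = √179033 ≈ 423.12, ∠ = arctan(413/92) ≈ 77.44°
|T| = 2 · 424.93 / 423.12 ≈ 2.0086
Gain = 20 log₁₀(2.0086) ≈ 6.06 dB
∠T = 76.39° − 77.44° = -1.05°

ω = 100: 6.4 dB, -2.4°; ω = 413: 6.1 dB, -1.1°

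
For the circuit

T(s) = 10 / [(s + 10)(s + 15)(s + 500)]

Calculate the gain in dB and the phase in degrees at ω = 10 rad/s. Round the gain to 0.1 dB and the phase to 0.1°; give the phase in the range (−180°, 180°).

At s = jω = j10:
pole (s+10): 10 + j10 → |·| = √(10²+10²) = √200 ≈ 14.142, ∠ = arctan(10/10) ≈ 45.00°
pole (s+15): 15 + j10 → |·| = √(15²+10²) = √325 ≈ 18.028, ∠ = arctan(10/15) ≈ 33.69°
pole (s+500): 500 + j10 → |·| = √(500²+10²) = √250100 ≈ 500.1, ∠ = arctan(10/500) ≈ 1.15°
|T| = 10 / 1.275e+05 ≈ 7.8431e-05
Gain = 20 log₁₀(7.8431e-05) ≈ -82.11 dB
∠T = 0.00° − 79.84° = -79.84°

-82.1 dB, -79.8°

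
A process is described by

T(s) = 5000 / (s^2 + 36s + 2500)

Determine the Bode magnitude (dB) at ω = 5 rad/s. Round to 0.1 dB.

6.1 dB

At s = jω = j5:
quadratic: (j5)² + 36·j5 + 2500 = 2475 + j180 → |·| ≈ 2481.5, ∠ ≈ 4.16°
|T| = 5000 / 2481.5 ≈ 2.0149
Gain = 20 log₁₀(2.0149) ≈ 6.09 dB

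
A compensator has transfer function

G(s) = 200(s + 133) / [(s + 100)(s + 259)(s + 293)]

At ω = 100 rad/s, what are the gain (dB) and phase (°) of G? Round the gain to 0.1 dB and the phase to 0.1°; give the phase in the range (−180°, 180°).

At s = jω = j100:
zero (s+133): 133 + j100 → |·| = √(133²+100²) = √27689 ≈ 166.4, ∠ = arctan(100/133) ≈ 36.94°
pole (s+100): 100 + j100 → |·| = √(100²+100²) = √20000 ≈ 141.42, ∠ = arctan(100/100) ≈ 45.00°
pole (s+259): 259 + j100 → |·| = √(259²+100²) = √77081 ≈ 277.63, ∠ = arctan(100/259) ≈ 21.11°
pole (s+293): 293 + j100 → |·| = √(293²+100²) = √95849 ≈ 309.59, ∠ = arctan(100/293) ≈ 18.84°
|G| = 200 · 166.4 / 1.2155e+07 ≈ 0.002738
Gain = 20 log₁₀(0.002738) ≈ -51.25 dB
∠G = 36.94° − 84.95° = -48.01°

-51.3 dB, -48.0°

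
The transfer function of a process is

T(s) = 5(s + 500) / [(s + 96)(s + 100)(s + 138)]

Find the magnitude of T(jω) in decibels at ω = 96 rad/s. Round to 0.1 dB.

At s = jω = j96:
zero (s+500): 500 + j96 → |·| = √(500²+96²) = √259216 ≈ 509.13, ∠ = arctan(96/500) ≈ 10.87°
pole (s+96): 96 + j96 → |·| = √(96²+96²) = √18432 ≈ 135.76, ∠ = arctan(96/96) ≈ 45.00°
pole (s+100): 100 + j96 → |·| = √(100²+96²) = √19216 ≈ 138.62, ∠ = arctan(96/100) ≈ 43.83°
pole (s+138): 138 + j96 → |·| = √(138²+96²) = √28260 ≈ 168.11, ∠ = arctan(96/138) ≈ 34.82°
|T| = 5 · 509.13 / 3.1637e+06 ≈ 0.00080464
Gain = 20 log₁₀(0.00080464) ≈ -61.89 dB

-61.9 dB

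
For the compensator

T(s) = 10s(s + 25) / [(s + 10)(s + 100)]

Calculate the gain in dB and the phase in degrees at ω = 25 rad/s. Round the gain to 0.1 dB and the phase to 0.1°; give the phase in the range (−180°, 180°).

10.1 dB, 52.8°

At s = jω = j25:
zero (s+25): 25 + j25 → |·| = √(25²+25²) = √1250 ≈ 35.355, ∠ = arctan(25/25) ≈ 45.00°
zero at origin: s = j25 → |·| = 25, ∠ = 90.00°
pole (s+10): 10 + j25 → |·| = √(10²+25²) = √725 ≈ 26.926, ∠ = arctan(25/10) ≈ 68.20°
pole (s+100): 100 + j25 → |·| = √(100²+25²) = √10625 ≈ 103.08, ∠ = arctan(25/100) ≈ 14.04°
|T| = 10 · 883.87 / 2775.5 ≈ 3.1845
Gain = 20 log₁₀(3.1845) ≈ 10.06 dB
∠T = 135.00° − 82.24° = 52.76°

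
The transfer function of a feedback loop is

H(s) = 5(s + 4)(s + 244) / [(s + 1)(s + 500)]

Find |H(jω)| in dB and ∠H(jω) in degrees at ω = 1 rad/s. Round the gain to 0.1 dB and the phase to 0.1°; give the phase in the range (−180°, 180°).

17.0 dB, -30.8°

At s = jω = j1:
zero (s+4): 4 + j1 → |·| = √(4²+1²) = √17 ≈ 4.1231, ∠ = arctan(1/4) ≈ 14.04°
zero (s+244): 244 + j1 → |·| = √(244²+1²) = √59537 ≈ 244, ∠ = arctan(1/244) ≈ 0.23°
pole (s+1): 1 + j1 → |·| = √(1²+1²) = √2 ≈ 1.4142, ∠ = arctan(1/1) ≈ 45.00°
pole (s+500): 500 + j1 → |·| = √(500²+1²) = √250001 ≈ 500, ∠ = arctan(1/500) ≈ 0.11°
|H| = 5 · 1006 / 707.1 ≈ 7.1136
Gain = 20 log₁₀(7.1136) ≈ 17.04 dB
∠H = 14.27° − 45.11° = -30.84°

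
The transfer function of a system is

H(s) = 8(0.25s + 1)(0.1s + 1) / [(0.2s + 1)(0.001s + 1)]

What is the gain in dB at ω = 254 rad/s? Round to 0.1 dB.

At ω = 254 rad/s:
zero (1 + j254·0.25) = 1 + j63.5 → |·| ≈ 63.508, ∠ ≈ 89.10°
zero (1 + j254·0.1) = 1 + j25.4 → |·| ≈ 25.42, ∠ ≈ 87.75°
pole (1 + j254·0.2) = 1 + j50.8 → |·| ≈ 50.81, ∠ ≈ 88.87°
pole (1 + j254·0.001) = 1 + j0.254 → |·| ≈ 1.0318, ∠ ≈ 14.25°
|H| = 8 · 63.508 · 25.42 / (50.81 · 1.0318) ≈ 246.35
Gain = 20 log₁₀(246.35) ≈ 47.83 dB

47.8 dB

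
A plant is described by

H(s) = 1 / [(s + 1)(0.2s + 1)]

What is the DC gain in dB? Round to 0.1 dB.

0.0 dB

H(0) = 1 · 1 / 1 = 1
20 log₁₀(1) ≈ 0.00 dB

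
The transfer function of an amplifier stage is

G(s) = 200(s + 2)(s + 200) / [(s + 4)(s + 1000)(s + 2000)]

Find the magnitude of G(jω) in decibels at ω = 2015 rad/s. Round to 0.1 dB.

-24.0 dB

At s = jω = j2015:
zero (s+2): 2 + j2015 → |·| = √(2²+2015²) = √4060229 ≈ 2015, ∠ = arctan(2015/2) ≈ 89.94°
zero (s+200): 200 + j2015 → |·| = √(200²+2015²) = √4100225 ≈ 2024.9, ∠ = arctan(2015/200) ≈ 84.33°
pole (s+4): 4 + j2015 → |·| = √(4²+2015²) = √4060241 ≈ 2015, ∠ = arctan(2015/4) ≈ 89.89°
pole (s+1000): 1000 + j2015 → |·| = √(1000²+2015²) = √5060225 ≈ 2249.5, ∠ = arctan(2015/1000) ≈ 63.61°
pole (s+2000): 2000 + j2015 → |·| = √(2000²+2015²) = √8060225 ≈ 2839.1, ∠ = arctan(2015/2000) ≈ 45.21°
|G| = 200 · 4.0802e+06 / 1.2869e+10 ≈ 0.063411
Gain = 20 log₁₀(0.063411) ≈ -23.96 dB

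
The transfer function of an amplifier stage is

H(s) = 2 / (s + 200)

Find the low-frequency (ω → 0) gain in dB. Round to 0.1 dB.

H(0) = 2 / 200 = 0.01
20 log₁₀(0.01) ≈ -40.00 dB

-40.0 dB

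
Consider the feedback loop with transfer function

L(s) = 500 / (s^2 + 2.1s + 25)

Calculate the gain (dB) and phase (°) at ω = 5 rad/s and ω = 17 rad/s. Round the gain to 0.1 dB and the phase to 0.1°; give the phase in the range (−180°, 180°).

At s = jω = j5:
quadratic: (j5)² + 2.1·j5 + 25 = 0 + j10.5 → |·| ≈ 10.5, ∠ ≈ 90.00°
|L| = 500 / 10.5 ≈ 47.619
Gain = 20 log₁₀(47.619) ≈ 33.56 dB
∠L = 0.00° − 90.00° = -90.00°

At s = jω = j17:
quadratic: (j17)² + 2.1·j17 + 25 = -264 + j35.7 → |·| ≈ 266.4, ∠ ≈ 172.30°
|L| = 500 / 266.4 ≈ 1.8769
Gain = 20 log₁₀(1.8769) ≈ 5.47 dB
∠L = 0.00° − 172.30° = -172.30°

ω = 5: 33.6 dB, -90.0°; ω = 17: 5.5 dB, -172.3°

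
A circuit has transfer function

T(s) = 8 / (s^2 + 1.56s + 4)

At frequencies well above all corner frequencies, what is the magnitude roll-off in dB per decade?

-40 dB/decade

Each pole contributes −20 dB/decade at high frequency; each zero contributes +20 dB/decade.
Net: 0 zero(s) − 2 pole(s) → -40 dB/decade.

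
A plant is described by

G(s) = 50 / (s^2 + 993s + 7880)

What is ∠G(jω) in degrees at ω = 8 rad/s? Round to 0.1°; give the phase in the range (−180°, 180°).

Substitute s = j8:
Numerator: 50 = 50 + j0
Denominator: (j8)^2 + 993(j8) + 7880 = 7816 + j7944
|N| = √(50² + 0²) ≈ 50, ∠N ≈ 0.00°
|D| = √(7816² + 7944²) ≈ 11144, ∠D ≈ 45.47°
∠G = 0.00° − 45.47° = -45.47°

-45.5°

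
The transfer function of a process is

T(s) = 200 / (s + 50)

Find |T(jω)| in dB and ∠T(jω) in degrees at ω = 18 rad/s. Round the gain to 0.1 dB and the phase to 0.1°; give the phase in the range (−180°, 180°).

11.5 dB, -19.8°

Substitute s = j18:
Numerator: 200 = 200 + j0
Denominator: (j18) + 50 = 50 + j18
|N| = √(200² + 0²) ≈ 200, ∠N ≈ 0.00°
|D| = √(50² + 18²) ≈ 53.141, ∠D ≈ 19.80°
|T| = 200 / 53.141 ≈ 3.7636
Gain = 20 log₁₀(3.7636) ≈ 11.51 dB
∠T = 0.00° − 19.80° = -19.80°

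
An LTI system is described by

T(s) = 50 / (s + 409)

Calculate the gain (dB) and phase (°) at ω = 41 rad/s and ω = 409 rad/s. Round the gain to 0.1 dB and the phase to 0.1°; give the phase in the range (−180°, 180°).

ω = 41: -18.3 dB, -5.7°; ω = 409: -21.3 dB, -45.0°

Substitute s = j41:
Numerator: 50 = 50 + j0
Denominator: (j41) + 409 = 409 + j41
|N| = √(50² + 0²) ≈ 50, ∠N ≈ 0.00°
|D| = √(409² + 41²) ≈ 411.05, ∠D ≈ 5.72°
|T| = 50 / 411.05 ≈ 0.12164
Gain = 20 log₁₀(0.12164) ≈ -18.30 dB
∠T = 0.00° − 5.72° = -5.72°

Substitute s = j409:
Numerator: 50 = 50 + j0
Denominator: (j409) + 409 = 409 + j409
|N| = √(50² + 0²) ≈ 50, ∠N ≈ 0.00°
|D| = √(409² + 409²) ≈ 578.41, ∠D ≈ 45.00°
|T| = 50 / 578.41 ≈ 0.086444
Gain = 20 log₁₀(0.086444) ≈ -21.27 dB
∠T = 0.00° − 45.00° = -45.00°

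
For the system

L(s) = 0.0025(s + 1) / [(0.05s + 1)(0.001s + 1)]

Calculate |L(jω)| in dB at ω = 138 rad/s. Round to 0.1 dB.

At ω = 138 rad/s:
zero (1 + j138·1) = 1 + j138 → |·| ≈ 138, ∠ ≈ 89.58°
pole (1 + j138·0.05) = 1 + j6.9 → |·| ≈ 6.9721, ∠ ≈ 81.75°
pole (1 + j138·0.001) = 1 + j0.138 → |·| ≈ 1.0095, ∠ ≈ 7.86°
|L| = 0.0025 · 138 / (6.9721 · 1.0095) ≈ 0.049017
Gain = 20 log₁₀(0.049017) ≈ -26.19 dB

-26.2 dB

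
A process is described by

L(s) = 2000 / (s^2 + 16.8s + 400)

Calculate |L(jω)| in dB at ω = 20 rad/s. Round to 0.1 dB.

15.5 dB

At s = jω = j20:
quadratic: (j20)² + 16.8·j20 + 400 = 0 + j336 → |·| ≈ 336, ∠ ≈ 90.00°
|L| = 2000 / 336 ≈ 5.9524
Gain = 20 log₁₀(5.9524) ≈ 15.49 dB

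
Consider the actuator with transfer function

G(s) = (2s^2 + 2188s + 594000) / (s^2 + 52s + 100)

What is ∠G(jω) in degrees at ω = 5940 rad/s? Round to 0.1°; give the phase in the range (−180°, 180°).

Substitute s = j5940:
Numerator: 2(j5940)^2 + 2188(j5940) + 594000 = -69973200 + j12996720
Denominator: (j5940)^2 + 52(j5940) + 100 = -35283500 + j308880
|N| = √(69973200² + 12996720²) ≈ 7.117e+07, ∠N ≈ 169.48°
|D| = √(35283500² + 308880²) ≈ 3.5285e+07, ∠D ≈ 179.50°
∠G = 169.48° − 179.50° = -10.02°

-10.0°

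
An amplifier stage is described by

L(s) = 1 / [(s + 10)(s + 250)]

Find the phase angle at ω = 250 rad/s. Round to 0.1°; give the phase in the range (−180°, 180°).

At s = jω = j250:
pole (s+10): 10 + j250 → |·| = √(10²+250²) = √62600 ≈ 250.2, ∠ = arctan(250/10) ≈ 87.71°
pole (s+250): 250 + j250 → |·| = √(250²+250²) = √125000 ≈ 353.55, ∠ = arctan(250/250) ≈ 45.00°
∠L = 0.00° − 132.71° = -132.71°

-132.7°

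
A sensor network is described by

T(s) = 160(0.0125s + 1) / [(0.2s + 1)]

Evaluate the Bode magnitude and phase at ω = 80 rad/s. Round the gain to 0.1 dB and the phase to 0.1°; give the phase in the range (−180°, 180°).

23.0 dB, -41.4°

At ω = 80 rad/s:
zero (1 + j80·0.0125) = 1 + j1 → |·| ≈ 1.4142, ∠ ≈ 45.00°
pole (1 + j80·0.2) = 1 + j16 → |·| ≈ 16.031, ∠ ≈ 86.42°
|T| = 160 · 1.4142 / (16.031) ≈ 14.115
Gain = 20 log₁₀(14.115) ≈ 22.99 dB
∠T = (45.00°) − (86.42°) = -41.42°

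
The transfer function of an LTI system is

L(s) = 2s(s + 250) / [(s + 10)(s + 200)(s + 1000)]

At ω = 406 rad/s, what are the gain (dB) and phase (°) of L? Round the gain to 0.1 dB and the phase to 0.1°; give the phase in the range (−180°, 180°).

-54.2 dB, -26.1°

At s = jω = j406:
zero (s+250): 250 + j406 → |·| = √(250²+406²) = √227336 ≈ 476.8, ∠ = arctan(406/250) ≈ 58.38°
zero at origin: s = j406 → |·| = 406, ∠ = 90.00°
pole (s+10): 10 + j406 → |·| = √(10²+406²) = √164936 ≈ 406.12, ∠ = arctan(406/10) ≈ 88.59°
pole (s+200): 200 + j406 → |·| = √(200²+406²) = √204836 ≈ 452.59, ∠ = arctan(406/200) ≈ 63.77°
pole (s+1000): 1000 + j406 → |·| = √(1000²+406²) = √1164836 ≈ 1079.3, ∠ = arctan(406/1000) ≈ 22.10°
|L| = 2 · 1.9358e+05 / 1.9838e+08 ≈ 0.0019516
Gain = 20 log₁₀(0.0019516) ≈ -54.19 dB
∠L = 148.38° − 174.46° = -26.08°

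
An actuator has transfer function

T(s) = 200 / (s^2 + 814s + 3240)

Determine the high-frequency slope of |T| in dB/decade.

Each pole contributes −20 dB/decade at high frequency; each zero contributes +20 dB/decade.
Net: 0 zero(s) − 2 pole(s) → -40 dB/decade.

-40 dB/decade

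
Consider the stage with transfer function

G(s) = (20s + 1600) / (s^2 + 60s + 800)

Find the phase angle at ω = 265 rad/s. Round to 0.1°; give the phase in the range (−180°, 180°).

-93.9°

Substitute s = j265:
Numerator: 20(j265) + 1600 = 1600 + j5300
Denominator: (j265)^2 + 60(j265) + 800 = -69425 + j15900
|N| = √(1600² + 5300²) ≈ 5536.2, ∠N ≈ 73.20°
|D| = √(69425² + 15900²) ≈ 71222, ∠D ≈ 167.10°
∠G = 73.20° − 167.10° = -93.90°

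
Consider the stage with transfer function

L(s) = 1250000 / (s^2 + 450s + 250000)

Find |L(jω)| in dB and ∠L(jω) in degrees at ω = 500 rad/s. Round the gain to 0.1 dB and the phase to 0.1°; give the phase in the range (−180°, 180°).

14.9 dB, -90.0°

At s = jω = j500:
quadratic: (j500)² + 450·j500 + 250000 = 0 + j225000 → |·| ≈ 2.25e+05, ∠ ≈ 90.00°
|L| = 1250000 / 2.25e+05 ≈ 5.5556
Gain = 20 log₁₀(5.5556) ≈ 14.89 dB
∠L = 0.00° − 90.00° = -90.00°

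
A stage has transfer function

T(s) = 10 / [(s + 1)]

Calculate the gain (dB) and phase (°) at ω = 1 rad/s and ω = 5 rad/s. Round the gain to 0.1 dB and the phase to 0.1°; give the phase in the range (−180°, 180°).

At ω = 1 rad/s:
pole (1 + j1·1) = 1 + j1 → |·| ≈ 1.4142, ∠ ≈ 45.00°
|T| = 10 · 1 / (1.4142) ≈ 7.0711
Gain = 20 log₁₀(7.0711) ≈ 16.99 dB
∠T = (0°) − (45.00°) = -45.00°

At ω = 5 rad/s:
pole (1 + j5·1) = 1 + j5 → |·| ≈ 5.099, ∠ ≈ 78.69°
|T| = 10 · 1 / (5.099) ≈ 1.9612
Gain = 20 log₁₀(1.9612) ≈ 5.85 dB
∠T = (0°) − (78.69°) = -78.69°

ω = 1: 17.0 dB, -45.0°; ω = 5: 5.9 dB, -78.7°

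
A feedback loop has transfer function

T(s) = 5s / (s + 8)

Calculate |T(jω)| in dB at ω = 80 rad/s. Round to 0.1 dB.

At s = jω = j80:
zero at origin: s = j80 → |·| = 80, ∠ = 90.00°
pole (s+8): 8 + j80 → |·| = √(8²+80²) = √6464 ≈ 80.399, ∠ = arctan(80/8) ≈ 84.29°
|T| = 5 · 80 / 80.399 ≈ 4.9752
Gain = 20 log₁₀(4.9752) ≈ 13.94 dB

13.9 dB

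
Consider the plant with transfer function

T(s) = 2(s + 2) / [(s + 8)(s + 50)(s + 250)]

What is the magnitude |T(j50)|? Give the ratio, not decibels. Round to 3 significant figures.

At s = jω = j50:
zero (s+2): 2 + j50 → |·| = √(2²+50²) = √2504 ≈ 50.04, ∠ = arctan(50/2) ≈ 87.71°
pole (s+8): 8 + j50 → |·| = √(8²+50²) = √2564 ≈ 50.636, ∠ = arctan(50/8) ≈ 80.91°
pole (s+50): 50 + j50 → |·| = √(50²+50²) = √5000 ≈ 70.711, ∠ = arctan(50/50) ≈ 45.00°
pole (s+250): 250 + j50 → |·| = √(250²+50²) = √65000 ≈ 254.95, ∠ = arctan(50/250) ≈ 11.31°
|T| = 2 · 50.04 / 9.1285e+05 ≈ 0.00010963

0.000110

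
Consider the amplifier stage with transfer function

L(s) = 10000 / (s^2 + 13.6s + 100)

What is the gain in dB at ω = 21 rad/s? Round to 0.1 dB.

At s = jω = j21:
quadratic: (j21)² + 13.6·j21 + 100 = -341 + j285.6 → |·| ≈ 444.8, ∠ ≈ 140.05°
|L| = 10000 / 444.8 ≈ 22.482
Gain = 20 log₁₀(22.482) ≈ 27.04 dB

27.0 dB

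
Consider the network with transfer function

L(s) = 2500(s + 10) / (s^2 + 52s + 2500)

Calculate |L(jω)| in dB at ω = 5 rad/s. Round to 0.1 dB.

21.0 dB

At s = jω = j5:
zero (s+10): 10 + j5 → |·| = √(10²+5²) = √125 ≈ 11.18, ∠ = arctan(5/10) ≈ 26.57°
quadratic: (j5)² + 52·j5 + 2500 = 2475 + j260 → |·| ≈ 2488.6, ∠ ≈ 6.00°
|L| = 2500 · 11.18 / 2488.6 ≈ 11.231
Gain = 20 log₁₀(11.231) ≈ 21.01 dB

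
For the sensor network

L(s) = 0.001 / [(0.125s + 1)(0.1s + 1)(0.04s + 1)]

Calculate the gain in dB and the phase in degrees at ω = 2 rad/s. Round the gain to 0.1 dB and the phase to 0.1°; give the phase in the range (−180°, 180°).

-60.5 dB, -29.9°

At ω = 2 rad/s:
pole (1 + j2·0.125) = 1 + j0.25 → |·| ≈ 1.0308, ∠ ≈ 14.04°
pole (1 + j2·0.1) = 1 + j0.2 → |·| ≈ 1.0198, ∠ ≈ 11.31°
pole (1 + j2·0.04) = 1 + j0.08 → |·| ≈ 1.0032, ∠ ≈ 4.57°
|L| = 0.001 · 1 / (1.0308 · 1.0198 · 1.0032) ≈ 0.00094825
Gain = 20 log₁₀(0.00094825) ≈ -60.46 dB
∠L = (0°) − (14.04° + 11.31° + 4.57°) = -29.92°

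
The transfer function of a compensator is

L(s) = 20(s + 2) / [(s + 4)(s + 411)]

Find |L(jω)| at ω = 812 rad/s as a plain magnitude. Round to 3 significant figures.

0.0220

At s = jω = j812:
zero (s+2): 2 + j812 → |·| = √(2²+812²) = √659348 ≈ 812, ∠ = arctan(812/2) ≈ 89.86°
pole (s+4): 4 + j812 → |·| = √(4²+812²) = √659360 ≈ 812.01, ∠ = arctan(812/4) ≈ 89.72°
pole (s+411): 411 + j812 → |·| = √(411²+812²) = √828265 ≈ 910.09, ∠ = arctan(812/411) ≈ 63.15°
|L| = 20 · 812 / 7.39e+05 ≈ 0.021976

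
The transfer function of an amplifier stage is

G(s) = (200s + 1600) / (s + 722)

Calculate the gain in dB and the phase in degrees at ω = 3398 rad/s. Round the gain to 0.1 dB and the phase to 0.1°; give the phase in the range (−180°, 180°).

45.8 dB, 11.9°

Substitute s = j3398:
Numerator: 200(j3398) + 1600 = 1600 + j679600
Denominator: (j3398) + 722 = 722 + j3398
|N| = √(1600² + 679600²) ≈ 6.796e+05, ∠N ≈ 89.87°
|D| = √(722² + 3398²) ≈ 3473.9, ∠D ≈ 78.00°
|G| = 6.796e+05 / 3473.9 ≈ 195.63
Gain = 20 log₁₀(195.63) ≈ 45.83 dB
∠G = 89.87° − 78.00° = 11.87°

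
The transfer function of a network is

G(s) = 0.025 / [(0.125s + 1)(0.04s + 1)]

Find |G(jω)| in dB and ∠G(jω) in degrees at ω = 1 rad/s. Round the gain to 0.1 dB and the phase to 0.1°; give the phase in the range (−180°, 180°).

-32.1 dB, -9.4°

At ω = 1 rad/s:
pole (1 + j1·0.125) = 1 + j0.125 → |·| ≈ 1.0078, ∠ ≈ 7.13°
pole (1 + j1·0.04) = 1 + j0.04 → |·| ≈ 1.0008, ∠ ≈ 2.29°
|G| = 0.025 · 1 / (1.0078 · 1.0008) ≈ 0.024787
Gain = 20 log₁₀(0.024787) ≈ -32.12 dB
∠G = (0°) − (7.13° + 2.29°) = -9.42°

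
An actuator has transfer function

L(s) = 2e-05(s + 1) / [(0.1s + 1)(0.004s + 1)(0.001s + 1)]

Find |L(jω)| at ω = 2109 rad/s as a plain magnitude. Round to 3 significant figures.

At ω = 2109 rad/s:
zero (1 + j2109·1) = 1 + j2109 → |·| ≈ 2109, ∠ ≈ 89.97°
pole (1 + j2109·0.1) = 1 + j210.9 → |·| ≈ 210.9, ∠ ≈ 89.73°
pole (1 + j2109·0.004) = 1 + j8.436 → |·| ≈ 8.4951, ∠ ≈ 83.24°
pole (1 + j2109·0.001) = 1 + j2.109 → |·| ≈ 2.3341, ∠ ≈ 64.63°
|L| = 2e-05 · 2109 / (210.9 · 8.4951 · 2.3341) ≈ 1.0087e-05

1.01e-05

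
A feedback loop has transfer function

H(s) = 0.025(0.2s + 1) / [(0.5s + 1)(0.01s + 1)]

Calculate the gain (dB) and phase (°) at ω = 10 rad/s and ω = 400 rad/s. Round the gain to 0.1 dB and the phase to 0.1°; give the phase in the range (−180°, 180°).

ω = 10: -39.2 dB, -21.0°; ω = 400: -52.3 dB, -76.4°

At ω = 10 rad/s:
zero (1 + j10·0.2) = 1 + j2 → |·| ≈ 2.2361, ∠ ≈ 63.43°
pole (1 + j10·0.5) = 1 + j5 → |·| ≈ 5.099, ∠ ≈ 78.69°
pole (1 + j10·0.01) = 1 + j0.1 → |·| ≈ 1.005, ∠ ≈ 5.71°
|H| = 0.025 · 2.2361 / (5.099 · 1.005) ≈ 0.010909
Gain = 20 log₁₀(0.010909) ≈ -39.24 dB
∠H = (63.43°) − (78.69° + 5.71°) = -20.97°

At ω = 400 rad/s:
zero (1 + j400·0.2) = 1 + j80 → |·| ≈ 80.006, ∠ ≈ 89.28°
pole (1 + j400·0.5) = 1 + j200 → |·| ≈ 200, ∠ ≈ 89.71°
pole (1 + j400·0.01) = 1 + j4 → |·| ≈ 4.1231, ∠ ≈ 75.96°
|H| = 0.025 · 80.006 / (200 · 4.1231) ≈ 0.0024255
Gain = 20 log₁₀(0.0024255) ≈ -52.30 dB
∠H = (89.28°) − (89.71° + 75.96°) = -76.39°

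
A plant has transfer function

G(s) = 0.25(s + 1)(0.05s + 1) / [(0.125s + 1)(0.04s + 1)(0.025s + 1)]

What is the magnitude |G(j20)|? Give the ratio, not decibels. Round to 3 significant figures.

At ω = 20 rad/s:
zero (1 + j20·1) = 1 + j20 → |·| ≈ 20.025, ∠ ≈ 87.14°
zero (1 + j20·0.05) = 1 + j1 → |·| ≈ 1.4142, ∠ ≈ 45.00°
pole (1 + j20·0.125) = 1 + j2.5 → |·| ≈ 2.6926, ∠ ≈ 68.20°
pole (1 + j20·0.04) = 1 + j0.8 → |·| ≈ 1.2806, ∠ ≈ 38.66°
pole (1 + j20·0.025) = 1 + j0.5 → |·| ≈ 1.118, ∠ ≈ 26.57°
|G| = 0.25 · 20.025 · 1.4142 / (2.6926 · 1.2806 · 1.118) ≈ 1.8365

1.84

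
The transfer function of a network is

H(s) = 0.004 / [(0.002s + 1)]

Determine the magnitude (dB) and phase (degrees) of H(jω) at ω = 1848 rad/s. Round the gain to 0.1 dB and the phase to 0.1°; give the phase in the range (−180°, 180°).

-59.6 dB, -74.9°

At ω = 1848 rad/s:
pole (1 + j1848·0.002) = 1 + j3.696 → |·| ≈ 3.8289, ∠ ≈ 74.86°
|H| = 0.004 · 1 / (3.8289) ≈ 0.0010447
Gain = 20 log₁₀(0.0010447) ≈ -59.62 dB
∠H = (0°) − (74.86°) = -74.86°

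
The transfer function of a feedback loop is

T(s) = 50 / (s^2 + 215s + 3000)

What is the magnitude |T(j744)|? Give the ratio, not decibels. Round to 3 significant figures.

8.72e-05

Substitute s = j744:
Numerator: 50 = 50 + j0
Denominator: (j744)^2 + 215(j744) + 3000 = -550536 + j159960
|N| = √(50² + 0²) ≈ 50, ∠N ≈ 0.00°
|D| = √(550536² + 159960²) ≈ 5.733e+05, ∠D ≈ 163.80°
|T| = 50 / 5.733e+05 ≈ 8.7214e-05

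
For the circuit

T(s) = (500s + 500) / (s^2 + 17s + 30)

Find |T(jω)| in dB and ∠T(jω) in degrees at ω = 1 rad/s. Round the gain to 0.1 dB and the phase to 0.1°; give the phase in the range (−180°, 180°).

26.5 dB, 14.6°

Substitute s = j1:
Numerator: 500(j1) + 500 = 500 + j500
Denominator: (j1)^2 + 17(j1) + 30 = 29 + j17
|N| = √(500² + 500²) ≈ 707.11, ∠N ≈ 45.00°
|D| = √(29² + 17²) ≈ 33.615, ∠D ≈ 30.38°
|T| = 707.11 / 33.615 ≈ 21.036
Gain = 20 log₁₀(21.036) ≈ 26.46 dB
∠T = 45.00° − 30.38° = 14.62°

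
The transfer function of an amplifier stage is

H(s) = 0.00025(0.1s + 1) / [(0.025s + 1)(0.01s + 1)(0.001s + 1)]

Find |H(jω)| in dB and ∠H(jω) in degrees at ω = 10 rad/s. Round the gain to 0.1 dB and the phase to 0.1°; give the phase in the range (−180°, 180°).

At ω = 10 rad/s:
zero (1 + j10·0.1) = 1 + j1 → |·| ≈ 1.4142, ∠ ≈ 45.00°
pole (1 + j10·0.025) = 1 + j0.25 → |·| ≈ 1.0308, ∠ ≈ 14.04°
pole (1 + j10·0.01) = 1 + j0.1 → |·| ≈ 1.005, ∠ ≈ 5.71°
pole (1 + j10·0.001) = 1 + j0.01 → |·| ≈ 1, ∠ ≈ 0.57°
|H| = 0.00025 · 1.4142 / (1.0308 · 1.005 · 1) ≈ 0.00034128
Gain = 20 log₁₀(0.00034128) ≈ -69.34 dB
∠H = (45.00°) − (14.04° + 5.71° + 0.57°) = 24.68°

-69.3 dB, 24.7°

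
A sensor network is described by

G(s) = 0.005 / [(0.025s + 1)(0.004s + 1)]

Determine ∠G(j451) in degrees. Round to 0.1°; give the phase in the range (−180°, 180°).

-145.9°

At ω = 451 rad/s:
pole (1 + j451·0.025) = 1 + j11.275 → |·| ≈ 11.319, ∠ ≈ 84.93°
pole (1 + j451·0.004) = 1 + j1.804 → |·| ≈ 2.0626, ∠ ≈ 61.00°
∠G = (0°) − (84.93° + 61.00°) = -145.93°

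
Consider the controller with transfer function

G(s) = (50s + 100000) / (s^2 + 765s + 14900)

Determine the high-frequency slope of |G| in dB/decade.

-20 dB/decade

Each pole contributes −20 dB/decade at high frequency; each zero contributes +20 dB/decade.
Net: 1 zero(s) − 2 pole(s) → -20 dB/decade.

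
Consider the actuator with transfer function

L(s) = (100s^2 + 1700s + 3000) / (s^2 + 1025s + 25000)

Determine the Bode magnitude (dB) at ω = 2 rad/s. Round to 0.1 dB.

Substitute s = j2:
Numerator: 100(j2)^2 + 1700(j2) + 3000 = 2600 + j3400
Denominator: (j2)^2 + 1025(j2) + 25000 = 24996 + j2050
|N| = √(2600² + 3400²) ≈ 4280.2, ∠N ≈ 52.59°
|D| = √(24996² + 2050²) ≈ 25080, ∠D ≈ 4.69°
|L| = 4280.2 / 25080 ≈ 0.17066
Gain = 20 log₁₀(0.17066) ≈ -15.36 dB

-15.4 dB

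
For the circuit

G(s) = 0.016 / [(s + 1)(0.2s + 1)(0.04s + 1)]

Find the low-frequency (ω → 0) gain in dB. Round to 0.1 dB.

-35.9 dB

G(0) = 0.016 · 1 / 1 = 0.016
20 log₁₀(0.016) ≈ -35.92 dB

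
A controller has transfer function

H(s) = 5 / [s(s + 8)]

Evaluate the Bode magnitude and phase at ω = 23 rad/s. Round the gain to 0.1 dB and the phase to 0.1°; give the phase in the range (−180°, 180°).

At s = jω = j23:
pole (s+8): 8 + j23 → |·| = √(8²+23²) = √593 ≈ 24.352, ∠ = arctan(23/8) ≈ 70.82°
pole at origin: |s| = 23, ∠ = 90.00° (in denominator)
|H| = 5 / 560.1 ≈ 0.008927
Gain = 20 log₁₀(0.008927) ≈ -40.99 dB
∠H = 0.00° − 160.82° = -160.82°

-41.0 dB, -160.8°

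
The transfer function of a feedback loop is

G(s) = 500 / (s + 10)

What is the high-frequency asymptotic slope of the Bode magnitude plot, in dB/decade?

-20 dB/decade

Each pole contributes −20 dB/decade at high frequency; each zero contributes +20 dB/decade.
Net: 0 zero(s) − 1 pole(s) → -20 dB/decade.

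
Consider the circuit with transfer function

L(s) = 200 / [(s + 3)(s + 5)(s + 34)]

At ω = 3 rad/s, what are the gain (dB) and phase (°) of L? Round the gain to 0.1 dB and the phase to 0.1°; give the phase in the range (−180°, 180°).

-12.5 dB, -81.0°

At s = jω = j3:
pole (s+3): 3 + j3 → |·| = √(3²+3²) = √18 ≈ 4.2426, ∠ = arctan(3/3) ≈ 45.00°
pole (s+5): 5 + j3 → |·| = √(5²+3²) = √34 ≈ 5.831, ∠ = arctan(3/5) ≈ 30.96°
pole (s+34): 34 + j3 → |·| = √(34²+3²) = √1165 ≈ 34.132, ∠ = arctan(3/34) ≈ 5.04°
|L| = 200 / 844.38 ≈ 0.23686
Gain = 20 log₁₀(0.23686) ≈ -12.51 dB
∠L = 0.00° − 81.00° = -81.00°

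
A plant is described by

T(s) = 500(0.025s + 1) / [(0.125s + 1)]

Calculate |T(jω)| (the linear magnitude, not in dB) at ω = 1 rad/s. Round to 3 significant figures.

496

At ω = 1 rad/s:
zero (1 + j1·0.025) = 1 + j0.025 → |·| ≈ 1.0003, ∠ ≈ 1.43°
pole (1 + j1·0.125) = 1 + j0.125 → |·| ≈ 1.0078, ∠ ≈ 7.13°
|T| = 500 · 1.0003 / (1.0078) ≈ 496.28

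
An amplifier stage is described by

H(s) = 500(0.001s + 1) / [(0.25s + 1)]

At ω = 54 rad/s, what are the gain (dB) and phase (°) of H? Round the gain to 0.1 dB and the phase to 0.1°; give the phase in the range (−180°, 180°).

At ω = 54 rad/s:
zero (1 + j54·0.001) = 1 + j0.054 → |·| ≈ 1.0015, ∠ ≈ 3.09°
pole (1 + j54·0.25) = 1 + j13.5 → |·| ≈ 13.537, ∠ ≈ 85.76°
|H| = 500 · 1.0015 / (13.537) ≈ 36.991
Gain = 20 log₁₀(36.991) ≈ 31.36 dB
∠H = (3.09°) − (85.76°) = -82.67°

31.4 dB, -82.7°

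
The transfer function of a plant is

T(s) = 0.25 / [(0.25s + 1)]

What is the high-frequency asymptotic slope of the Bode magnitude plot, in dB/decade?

-20 dB/decade

Each pole contributes −20 dB/decade at high frequency; each zero contributes +20 dB/decade.
Net: 0 zero(s) − 1 pole(s) → -20 dB/decade.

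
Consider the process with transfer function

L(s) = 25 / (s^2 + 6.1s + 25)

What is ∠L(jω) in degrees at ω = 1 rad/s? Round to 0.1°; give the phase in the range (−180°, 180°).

-14.3°

At s = jω = j1:
quadratic: (j1)² + 6.1·j1 + 25 = 24 + j6.1 → |·| ≈ 24.763, ∠ ≈ 14.26°
∠L = 0.00° − 14.26° = -14.26°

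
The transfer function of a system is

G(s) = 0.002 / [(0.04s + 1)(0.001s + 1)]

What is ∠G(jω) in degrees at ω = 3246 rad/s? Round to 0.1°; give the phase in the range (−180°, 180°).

-162.4°

At ω = 3246 rad/s:
pole (1 + j3246·0.04) = 1 + j129.84 → |·| ≈ 129.84, ∠ ≈ 89.56°
pole (1 + j3246·0.001) = 1 + j3.246 → |·| ≈ 3.3965, ∠ ≈ 72.88°
∠G = (0°) − (89.56° + 72.88°) = -162.44°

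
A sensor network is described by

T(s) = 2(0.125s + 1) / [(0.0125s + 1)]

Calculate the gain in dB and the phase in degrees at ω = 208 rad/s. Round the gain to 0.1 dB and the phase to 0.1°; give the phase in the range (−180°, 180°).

25.4 dB, 18.8°

At ω = 208 rad/s:
zero (1 + j208·0.125) = 1 + j26 → |·| ≈ 26.019, ∠ ≈ 87.80°
pole (1 + j208·0.0125) = 1 + j2.6 → |·| ≈ 2.7857, ∠ ≈ 68.96°
|T| = 2 · 26.019 / (2.7857) ≈ 18.68
Gain = 20 log₁₀(18.68) ≈ 25.43 dB
∠T = (87.80°) − (68.96°) = 18.84°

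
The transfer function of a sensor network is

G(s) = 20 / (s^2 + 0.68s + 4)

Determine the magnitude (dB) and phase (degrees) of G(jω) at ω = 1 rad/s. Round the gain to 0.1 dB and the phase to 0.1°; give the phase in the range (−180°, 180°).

At s = jω = j1:
quadratic: (j1)² + 0.68·j1 + 4 = 3 + j0.68 → |·| ≈ 3.0761, ∠ ≈ 12.77°
|G| = 20 / 3.0761 ≈ 6.5017
Gain = 20 log₁₀(6.5017) ≈ 16.26 dB
∠G = 0.00° − 12.77° = -12.77°

16.3 dB, -12.8°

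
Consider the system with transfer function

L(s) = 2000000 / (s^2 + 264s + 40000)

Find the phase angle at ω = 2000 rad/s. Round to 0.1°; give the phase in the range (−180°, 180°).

At s = jω = j2000:
quadratic: (j2000)² + 264·j2000 + 40000 = -3960000 + j528000 → |·| ≈ 3.995e+06, ∠ ≈ 172.41°
∠L = 0.00° − 172.41° = -172.41°

-172.4°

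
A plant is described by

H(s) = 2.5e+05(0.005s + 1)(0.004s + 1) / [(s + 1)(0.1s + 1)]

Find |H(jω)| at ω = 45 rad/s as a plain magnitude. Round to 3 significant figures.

At ω = 45 rad/s:
zero (1 + j45·0.005) = 1 + j0.225 → |·| ≈ 1.025, ∠ ≈ 12.68°
zero (1 + j45·0.004) = 1 + j0.18 → |·| ≈ 1.0161, ∠ ≈ 10.20°
pole (1 + j45·1) = 1 + j45 → |·| ≈ 45.011, ∠ ≈ 88.73°
pole (1 + j45·0.1) = 1 + j4.5 → |·| ≈ 4.6098, ∠ ≈ 77.47°
|H| = 2.5e+05 · 1.025 · 1.0161 / (45.011 · 4.6098) ≈ 1254.9

1.25e+03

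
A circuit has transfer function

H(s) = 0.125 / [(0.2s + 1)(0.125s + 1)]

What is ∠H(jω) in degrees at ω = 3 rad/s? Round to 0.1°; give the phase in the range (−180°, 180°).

At ω = 3 rad/s:
pole (1 + j3·0.2) = 1 + j0.6 → |·| ≈ 1.1662, ∠ ≈ 30.96°
pole (1 + j3·0.125) = 1 + j0.375 → |·| ≈ 1.068, ∠ ≈ 20.56°
∠H = (0°) − (30.96° + 20.56°) = -51.52°

-51.5°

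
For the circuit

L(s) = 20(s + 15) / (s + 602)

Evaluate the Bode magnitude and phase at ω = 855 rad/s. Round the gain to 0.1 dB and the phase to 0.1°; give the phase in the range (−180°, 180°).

24.3 dB, 34.1°

At s = jω = j855:
zero (s+15): 15 + j855 → |·| = √(15²+855²) = √731250 ≈ 855.13, ∠ = arctan(855/15) ≈ 88.99°
pole (s+602): 602 + j855 → |·| = √(602²+855²) = √1093429 ≈ 1045.7, ∠ = arctan(855/602) ≈ 54.85°
|L| = 20 · 855.13 / 1045.7 ≈ 16.355
Gain = 20 log₁₀(16.355) ≈ 24.27 dB
∠L = 88.99° − 54.85° = 34.14°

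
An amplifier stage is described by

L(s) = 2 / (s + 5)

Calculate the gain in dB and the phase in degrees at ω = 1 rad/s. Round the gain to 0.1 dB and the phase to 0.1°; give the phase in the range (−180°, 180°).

Substitute s = j1:
Numerator: 2 = 2 + j0
Denominator: (j1) + 5 = 5 + j1
|N| = √(2² + 0²) ≈ 2, ∠N ≈ 0.00°
|D| = √(5² + 1²) ≈ 5.099, ∠D ≈ 11.31°
|L| = 2 / 5.099 ≈ 0.39223
Gain = 20 log₁₀(0.39223) ≈ -8.13 dB
∠L = 0.00° − 11.31° = -11.31°

-8.1 dB, -11.3°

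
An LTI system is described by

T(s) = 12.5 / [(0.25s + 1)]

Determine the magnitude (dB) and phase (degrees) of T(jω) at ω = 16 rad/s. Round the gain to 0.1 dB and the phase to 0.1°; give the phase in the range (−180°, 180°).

At ω = 16 rad/s:
pole (1 + j16·0.25) = 1 + j4 → |·| ≈ 4.1231, ∠ ≈ 75.96°
|T| = 12.5 · 1 / (4.1231) ≈ 3.0317
Gain = 20 log₁₀(3.0317) ≈ 9.63 dB
∠T = (0°) − (75.96°) = -75.96°

9.6 dB, -76.0°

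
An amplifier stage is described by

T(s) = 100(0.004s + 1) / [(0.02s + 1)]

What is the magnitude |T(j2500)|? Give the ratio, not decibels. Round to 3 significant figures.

At ω = 2500 rad/s:
zero (1 + j2500·0.004) = 1 + j10 → |·| ≈ 10.05, ∠ ≈ 84.29°
pole (1 + j2500·0.02) = 1 + j50 → |·| ≈ 50.01, ∠ ≈ 88.85°
|T| = 100 · 10.05 / (50.01) ≈ 20.096

20.1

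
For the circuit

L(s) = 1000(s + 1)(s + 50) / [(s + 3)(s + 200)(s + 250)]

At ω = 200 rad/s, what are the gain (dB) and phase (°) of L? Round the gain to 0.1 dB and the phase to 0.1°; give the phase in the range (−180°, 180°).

7.1 dB, -7.1°

At s = jω = j200:
zero (s+1): 1 + j200 → |·| = √(1²+200²) = √40001 ≈ 200, ∠ = arctan(200/1) ≈ 89.71°
zero (s+50): 50 + j200 → |·| = √(50²+200²) = √42500 ≈ 206.16, ∠ = arctan(200/50) ≈ 75.96°
pole (s+3): 3 + j200 → |·| = √(3²+200²) = √40009 ≈ 200.02, ∠ = arctan(200/3) ≈ 89.14°
pole (s+200): 200 + j200 → |·| = √(200²+200²) = √80000 ≈ 282.84, ∠ = arctan(200/200) ≈ 45.00°
pole (s+250): 250 + j200 → |·| = √(250²+200²) = √102500 ≈ 320.16, ∠ = arctan(200/250) ≈ 38.66°
|L| = 1000 · 41232 / 1.8113e+07 ≈ 2.2764
Gain = 20 log₁₀(2.2764) ≈ 7.14 dB
∠L = 165.67° − 172.80° = -7.13°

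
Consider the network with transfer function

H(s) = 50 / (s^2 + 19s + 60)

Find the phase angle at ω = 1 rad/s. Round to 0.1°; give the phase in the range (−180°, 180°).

-17.9°

Substitute s = j1:
Numerator: 50 = 50 + j0
Denominator: (j1)^2 + 19(j1) + 60 = 59 + j19
|N| = √(50² + 0²) ≈ 50, ∠N ≈ 0.00°
|D| = √(59² + 19²) ≈ 61.984, ∠D ≈ 17.85°
∠H = 0.00° − 17.85° = -17.85°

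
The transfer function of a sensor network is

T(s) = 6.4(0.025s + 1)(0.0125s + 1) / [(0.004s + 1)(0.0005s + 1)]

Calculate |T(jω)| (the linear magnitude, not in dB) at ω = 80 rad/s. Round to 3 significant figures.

19.3

At ω = 80 rad/s:
zero (1 + j80·0.025) = 1 + j2 → |·| ≈ 2.2361, ∠ ≈ 63.43°
zero (1 + j80·0.0125) = 1 + j1 → |·| ≈ 1.4142, ∠ ≈ 45.00°
pole (1 + j80·0.004) = 1 + j0.32 → |·| ≈ 1.05, ∠ ≈ 17.74°
pole (1 + j80·0.0005) = 1 + j0.04 → |·| ≈ 1.0008, ∠ ≈ 2.29°
|T| = 6.4 · 2.2361 · 1.4142 / (1.05 · 1.0008) ≈ 19.26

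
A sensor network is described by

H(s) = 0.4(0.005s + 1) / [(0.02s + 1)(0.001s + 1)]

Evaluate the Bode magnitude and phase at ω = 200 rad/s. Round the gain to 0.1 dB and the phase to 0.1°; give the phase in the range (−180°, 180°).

-17.4 dB, -42.3°

At ω = 200 rad/s:
zero (1 + j200·0.005) = 1 + j1 → |·| ≈ 1.4142, ∠ ≈ 45.00°
pole (1 + j200·0.02) = 1 + j4 → |·| ≈ 4.1231, ∠ ≈ 75.96°
pole (1 + j200·0.001) = 1 + j0.2 → |·| ≈ 1.0198, ∠ ≈ 11.31°
|H| = 0.4 · 1.4142 / (4.1231 · 1.0198) ≈ 0.13453
Gain = 20 log₁₀(0.13453) ≈ -17.42 dB
∠H = (45.00°) − (75.96° + 11.31°) = -42.27°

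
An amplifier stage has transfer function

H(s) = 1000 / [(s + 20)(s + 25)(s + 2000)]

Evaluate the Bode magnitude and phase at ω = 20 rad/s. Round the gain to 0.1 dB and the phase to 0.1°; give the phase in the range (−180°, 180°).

-65.2 dB, -84.2°

At s = jω = j20:
pole (s+20): 20 + j20 → |·| = √(20²+20²) = √800 ≈ 28.284, ∠ = arctan(20/20) ≈ 45.00°
pole (s+25): 25 + j20 → |·| = √(25²+20²) = √1025 ≈ 32.016, ∠ = arctan(20/25) ≈ 38.66°
pole (s+2000): 2000 + j20 → |·| = √(2000²+20²) = √4000400 ≈ 2000.1, ∠ = arctan(20/2000) ≈ 0.57°
|H| = 1000 / 1.8112e+06 ≈ 0.00055212
Gain = 20 log₁₀(0.00055212) ≈ -65.16 dB
∠H = 0.00° − 84.23° = -84.23°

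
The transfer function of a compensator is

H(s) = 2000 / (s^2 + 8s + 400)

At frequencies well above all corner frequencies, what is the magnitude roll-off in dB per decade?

-40 dB/decade

Each pole contributes −20 dB/decade at high frequency; each zero contributes +20 dB/decade.
Net: 0 zero(s) − 2 pole(s) → -40 dB/decade.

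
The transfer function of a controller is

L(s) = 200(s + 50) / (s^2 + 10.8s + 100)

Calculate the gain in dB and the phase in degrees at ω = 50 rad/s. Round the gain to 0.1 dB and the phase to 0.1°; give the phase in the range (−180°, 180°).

15.2 dB, -122.3°

At s = jω = j50:
zero (s+50): 50 + j50 → |·| = √(50²+50²) = √5000 ≈ 70.711, ∠ = arctan(50/50) ≈ 45.00°
quadratic: (j50)² + 10.8·j50 + 100 = -2400 + j540 → |·| ≈ 2460, ∠ ≈ 167.32°
|L| = 200 · 70.711 / 2460 ≈ 5.7489
Gain = 20 log₁₀(5.7489) ≈ 15.19 dB
∠L = 45.00° − 167.32° = -122.32°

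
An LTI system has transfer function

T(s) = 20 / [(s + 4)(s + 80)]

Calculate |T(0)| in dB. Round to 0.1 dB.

T(0) = 20 / (4·80) = 0.0625
20 log₁₀(0.0625) ≈ -24.08 dB

-24.1 dB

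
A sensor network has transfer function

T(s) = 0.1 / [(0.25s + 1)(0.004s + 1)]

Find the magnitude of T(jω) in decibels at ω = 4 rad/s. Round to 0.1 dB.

At ω = 4 rad/s:
pole (1 + j4·0.25) = 1 + j1 → |·| ≈ 1.4142, ∠ ≈ 45.00°
pole (1 + j4·0.004) = 1 + j0.016 → |·| ≈ 1.0001, ∠ ≈ 0.92°
|T| = 0.1 · 1 / (1.4142 · 1.0001) ≈ 0.070704
Gain = 20 log₁₀(0.070704) ≈ -23.01 dB

-23.0 dB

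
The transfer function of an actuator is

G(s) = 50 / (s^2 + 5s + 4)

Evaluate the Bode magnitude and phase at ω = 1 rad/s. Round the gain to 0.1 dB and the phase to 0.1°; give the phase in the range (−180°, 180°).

18.7 dB, -59.0°

Substitute s = j1:
Numerator: 50 = 50 + j0
Denominator: (j1)^2 + 5(j1) + 4 = 3 + j5
|N| = √(50² + 0²) ≈ 50, ∠N ≈ 0.00°
|D| = √(3² + 5²) ≈ 5.831, ∠D ≈ 59.04°
|G| = 50 / 5.831 ≈ 8.5749
Gain = 20 log₁₀(8.5749) ≈ 18.66 dB
∠G = 0.00° − 59.04° = -59.04°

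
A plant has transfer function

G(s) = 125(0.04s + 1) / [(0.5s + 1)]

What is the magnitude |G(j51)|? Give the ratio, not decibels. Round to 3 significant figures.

11.1

At ω = 51 rad/s:
zero (1 + j51·0.04) = 1 + j2.04 → |·| ≈ 2.2719, ∠ ≈ 63.89°
pole (1 + j51·0.5) = 1 + j25.5 → |·| ≈ 25.52, ∠ ≈ 87.75°
|G| = 125 · 2.2719 / (25.52) ≈ 11.128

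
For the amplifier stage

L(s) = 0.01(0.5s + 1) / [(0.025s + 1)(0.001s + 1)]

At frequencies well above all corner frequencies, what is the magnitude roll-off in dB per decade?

-20 dB/decade

Each pole contributes −20 dB/decade at high frequency; each zero contributes +20 dB/decade.
Net: 1 zero(s) − 2 pole(s) → -20 dB/decade.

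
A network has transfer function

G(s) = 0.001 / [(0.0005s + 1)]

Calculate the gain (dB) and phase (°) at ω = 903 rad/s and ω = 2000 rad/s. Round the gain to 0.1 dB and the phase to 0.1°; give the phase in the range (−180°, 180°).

At ω = 903 rad/s:
pole (1 + j903·0.0005) = 1 + j0.4515 → |·| ≈ 1.0972, ∠ ≈ 24.30°
|G| = 0.001 · 1 / (1.0972) ≈ 0.00091141
Gain = 20 log₁₀(0.00091141) ≈ -60.81 dB
∠G = (0°) − (24.30°) = -24.30°

At ω = 2000 rad/s:
pole (1 + j2000·0.0005) = 1 + j1 → |·| ≈ 1.4142, ∠ ≈ 45.00°
|G| = 0.001 · 1 / (1.4142) ≈ 0.00070711
Gain = 20 log₁₀(0.00070711) ≈ -63.01 dB
∠G = (0°) − (45.00°) = -45.00°

ω = 903: -60.8 dB, -24.3°; ω = 2000: -63.0 dB, -45.0°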